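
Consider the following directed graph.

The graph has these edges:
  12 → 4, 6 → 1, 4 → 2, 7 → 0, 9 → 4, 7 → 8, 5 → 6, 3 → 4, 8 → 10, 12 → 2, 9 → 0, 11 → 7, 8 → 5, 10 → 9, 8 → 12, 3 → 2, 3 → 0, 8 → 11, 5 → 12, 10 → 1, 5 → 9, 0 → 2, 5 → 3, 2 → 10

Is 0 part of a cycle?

Yes

0 is on a cycle iff 0 can reach itself via ≥1 edge.
0 → 2 → 10 → 9 → 0 — yes.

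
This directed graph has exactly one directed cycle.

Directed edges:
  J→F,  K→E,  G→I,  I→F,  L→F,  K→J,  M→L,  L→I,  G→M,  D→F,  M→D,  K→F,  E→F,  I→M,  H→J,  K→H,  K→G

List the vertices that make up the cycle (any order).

I, L, M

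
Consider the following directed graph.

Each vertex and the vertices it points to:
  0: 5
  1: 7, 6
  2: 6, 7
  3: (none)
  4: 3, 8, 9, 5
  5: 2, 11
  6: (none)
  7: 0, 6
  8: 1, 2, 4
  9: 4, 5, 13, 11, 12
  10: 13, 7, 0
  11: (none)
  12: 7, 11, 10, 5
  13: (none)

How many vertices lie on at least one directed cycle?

A vertex is on a directed cycle iff it belongs to a strongly connected component of size ≥ 2 (or has a self-loop).
The vertices on cycles are {0, 2, 4, 5, 7, 8, 9} — 7 in total.

7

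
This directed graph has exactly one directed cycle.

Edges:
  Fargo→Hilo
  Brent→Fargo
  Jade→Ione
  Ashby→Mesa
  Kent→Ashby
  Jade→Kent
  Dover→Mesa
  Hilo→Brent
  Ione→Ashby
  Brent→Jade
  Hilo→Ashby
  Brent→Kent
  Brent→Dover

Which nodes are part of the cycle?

DFS with gray/black marking from Brent:
Brent gray
  Fargo gray
    Hilo gray
      Ashby gray
        Mesa gray
        Mesa black
      Ashby black
      Hilo→Brent: Brent is gray → back edge
Back edge closes the cycle Brent → Fargo → Hilo → Brent; its vertices are {Hilo, Brent, Fargo}.

Hilo, Brent, Fargo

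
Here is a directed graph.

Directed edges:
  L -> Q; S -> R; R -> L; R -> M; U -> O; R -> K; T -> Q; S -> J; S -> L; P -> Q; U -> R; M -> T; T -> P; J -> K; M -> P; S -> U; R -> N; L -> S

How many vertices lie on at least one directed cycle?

A vertex is on a directed cycle iff it belongs to a strongly connected component of size ≥ 2 (or has a self-loop).
The vertices on cycles are {L, R, S, U} — 4 in total.

4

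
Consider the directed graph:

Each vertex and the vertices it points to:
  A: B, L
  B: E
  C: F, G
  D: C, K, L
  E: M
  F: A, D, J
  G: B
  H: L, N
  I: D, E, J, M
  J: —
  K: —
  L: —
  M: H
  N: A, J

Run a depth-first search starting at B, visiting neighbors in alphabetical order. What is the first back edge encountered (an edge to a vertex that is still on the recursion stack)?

DFS from B (visiting neighbors in alphabetical order); mark gray on enter, black on exit:
B gray
  E gray
    M gray
      H gray
        L gray
        L black
        N gray
          A gray
            A→B: B is gray → back edge
First back edge: A → B.

A->B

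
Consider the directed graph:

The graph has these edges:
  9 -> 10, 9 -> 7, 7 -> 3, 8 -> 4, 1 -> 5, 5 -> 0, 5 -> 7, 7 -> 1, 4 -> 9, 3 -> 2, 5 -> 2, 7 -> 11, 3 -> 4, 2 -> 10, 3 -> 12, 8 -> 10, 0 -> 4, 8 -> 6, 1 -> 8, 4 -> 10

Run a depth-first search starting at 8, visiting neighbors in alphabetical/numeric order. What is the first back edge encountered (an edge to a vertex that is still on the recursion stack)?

DFS from 8 (visiting neighbors in alphabetical/numeric order); mark gray on enter, black on exit:
8 gray
  4 gray
    9 gray
      7 gray
        1 gray
          5 gray
            0 gray
              0→4: 4 is gray → back edge
First back edge: 0 → 4.

0→4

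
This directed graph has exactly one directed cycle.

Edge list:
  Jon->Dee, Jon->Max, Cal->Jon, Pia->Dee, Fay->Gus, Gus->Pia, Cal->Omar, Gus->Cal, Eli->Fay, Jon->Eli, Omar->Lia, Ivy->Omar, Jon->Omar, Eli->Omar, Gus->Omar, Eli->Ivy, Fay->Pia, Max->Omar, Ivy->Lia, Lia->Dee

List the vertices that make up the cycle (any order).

DFS with gray/black marking from Eli:
Eli gray
  Ivy gray
    Omar gray
      Lia gray
        Dee gray
        Dee black
      Lia black
    Omar black
    Ivy→Lia: Lia black — skip
  Ivy black
  Fay gray
    Gus gray
      Pia gray
        Pia→Dee: Dee black — skip
      Pia black
      Cal gray
        Cal→Omar: Omar black — skip
        Jon gray
          Jon→Omar: Omar black — skip
          Max gray
            Max→Omar: Omar black — skip
          Max black
          Jon→Dee: Dee black — skip
          Jon→Eli: Eli is gray → back edge
Back edge closes the cycle Eli → Fay → Gus → Cal → Jon → Eli; its vertices are {Cal, Eli, Fay, Gus, Jon}.

Cal, Eli, Fay, Gus, Jon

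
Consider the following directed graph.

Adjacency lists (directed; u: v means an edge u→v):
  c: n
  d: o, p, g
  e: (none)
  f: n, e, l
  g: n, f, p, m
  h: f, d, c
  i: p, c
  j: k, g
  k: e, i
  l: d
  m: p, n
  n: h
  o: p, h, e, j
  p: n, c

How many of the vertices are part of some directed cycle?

13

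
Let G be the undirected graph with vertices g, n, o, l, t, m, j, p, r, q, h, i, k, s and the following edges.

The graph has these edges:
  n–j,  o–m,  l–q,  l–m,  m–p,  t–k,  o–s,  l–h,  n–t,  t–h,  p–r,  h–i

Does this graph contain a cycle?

DFS, tracking each vertex's parent; an edge to a visited non-parent vertex closes a cycle.
Start from s:
visit s (parent –)
  visit o (parent s)
    visit m (parent o)
      visit p (parent m)
        visit r (parent p)
          r–p: parent, skip
        p–m: parent, skip
      m–o: parent, skip
      visit l (parent m)
        visit h (parent l)
          visit t (parent h)
            visit k (parent t)
              k–t: parent, skip
            t–h: parent, skip
            visit n (parent t)
              visit j (parent n)
                j–n: parent, skip
              n–t: parent, skip
          visit i (parent h)
            i–h: parent, skip
          h–l: parent, skip
        visit q (parent l)
          q–l: parent, skip
        l–m: parent, skip
    o–s: parent, skip
visit g (parent –)
No non-parent visited neighbor found — the graph is a forest.

No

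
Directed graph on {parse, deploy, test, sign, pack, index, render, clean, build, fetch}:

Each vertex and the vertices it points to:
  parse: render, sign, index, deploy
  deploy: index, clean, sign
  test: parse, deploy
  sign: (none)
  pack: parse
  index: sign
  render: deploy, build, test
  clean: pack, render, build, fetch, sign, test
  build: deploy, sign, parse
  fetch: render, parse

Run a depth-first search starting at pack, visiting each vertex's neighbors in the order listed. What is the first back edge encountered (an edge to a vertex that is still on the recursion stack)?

clean→pack

DFS from pack (visiting each vertex's neighbors in the order listed); mark gray on enter, black on exit:
pack gray
  parse gray
    render gray
      deploy gray
        index gray
          sign gray
          sign black
        index black
        clean gray
          clean→pack: pack is gray → back edge
First back edge: clean → pack.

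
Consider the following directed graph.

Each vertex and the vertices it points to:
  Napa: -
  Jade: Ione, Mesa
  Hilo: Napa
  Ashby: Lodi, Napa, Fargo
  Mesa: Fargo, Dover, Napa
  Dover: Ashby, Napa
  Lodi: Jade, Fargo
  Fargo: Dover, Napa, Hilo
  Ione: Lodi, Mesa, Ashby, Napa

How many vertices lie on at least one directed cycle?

7

A vertex is on a directed cycle iff it belongs to a strongly connected component of size ≥ 2 (or has a self-loop).
The vertices on cycles are {Ione, Jade, Lodi, Mesa, Ashby, Dover, Fargo} — 7 in total.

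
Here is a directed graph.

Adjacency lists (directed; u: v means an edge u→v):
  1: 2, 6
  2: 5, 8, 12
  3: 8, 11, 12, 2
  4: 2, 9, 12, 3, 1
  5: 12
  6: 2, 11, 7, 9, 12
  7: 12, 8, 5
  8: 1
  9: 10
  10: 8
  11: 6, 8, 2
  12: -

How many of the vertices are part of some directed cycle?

8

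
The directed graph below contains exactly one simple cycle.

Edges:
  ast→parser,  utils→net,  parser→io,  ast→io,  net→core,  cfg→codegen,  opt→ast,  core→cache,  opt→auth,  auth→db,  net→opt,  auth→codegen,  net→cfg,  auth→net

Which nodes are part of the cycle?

net, opt, auth

DFS with gray/black marking from net:
net gray
  cfg gray
    codegen gray
    codegen black
  cfg black
  opt gray
    auth gray
      db gray
      db black
      auth→net: net is gray → back edge
Back edge closes the cycle net → opt → auth → net; its vertices are {net, opt, auth}.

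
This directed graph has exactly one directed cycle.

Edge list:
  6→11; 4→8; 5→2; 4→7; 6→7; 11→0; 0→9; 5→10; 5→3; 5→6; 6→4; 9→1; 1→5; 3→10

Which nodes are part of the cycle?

DFS with gray/black marking from 5:
5 gray
  2 gray
  2 black
  3 gray
    10 gray
    10 black
  3 black
  6 gray
    7 gray
    7 black
    4 gray
      8 gray
      8 black
      4→7: 7 black — skip
    4 black
    11 gray
      0 gray
        9 gray
          1 gray
            1→5: 5 is gray → back edge
Back edge closes the cycle 5 → 6 → 11 → 0 → 9 → 1 → 5; its vertices are {0, 1, 5, 6, 9, 11}.

0, 1, 5, 6, 9, 11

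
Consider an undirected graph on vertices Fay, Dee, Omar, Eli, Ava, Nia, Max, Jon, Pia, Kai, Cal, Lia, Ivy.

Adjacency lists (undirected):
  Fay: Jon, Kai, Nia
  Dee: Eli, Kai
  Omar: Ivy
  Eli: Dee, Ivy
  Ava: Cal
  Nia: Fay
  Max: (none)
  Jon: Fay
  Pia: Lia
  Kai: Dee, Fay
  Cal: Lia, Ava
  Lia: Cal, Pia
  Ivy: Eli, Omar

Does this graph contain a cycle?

No

DFS, tracking each vertex's parent; an edge to a visited non-parent vertex closes a cycle.
Start from Fay:
visit Fay (parent –)
  visit Jon (parent Fay)
    Jon–Fay: parent, skip
  visit Kai (parent Fay)
    visit Dee (parent Kai)
      visit Eli (parent Dee)
        Eli–Dee: parent, skip
        visit Ivy (parent Eli)
          Ivy–Eli: parent, skip
          visit Omar (parent Ivy)
            Omar–Ivy: parent, skip
      Dee–Kai: parent, skip
    Kai–Fay: parent, skip
  visit Nia (parent Fay)
    Nia–Fay: parent, skip
visit Ava (parent –)
  visit Cal (parent Ava)
    visit Lia (parent Cal)
      Lia–Cal: parent, skip
      visit Pia (parent Lia)
        Pia–Lia: parent, skip
    Cal–Ava: parent, skip
visit Max (parent –)
No non-parent visited neighbor found — the graph is a forest.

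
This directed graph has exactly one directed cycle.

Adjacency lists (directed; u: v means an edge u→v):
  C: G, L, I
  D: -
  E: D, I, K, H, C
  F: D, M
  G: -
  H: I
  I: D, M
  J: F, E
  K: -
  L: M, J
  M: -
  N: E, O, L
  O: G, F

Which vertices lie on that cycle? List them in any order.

DFS with gray/black marking from E:
E gray
  D gray
  D black
  I gray
    I→D: D black — skip
    M gray
    M black
  I black
  K gray
  K black
  H gray
    H→I: I black — skip
  H black
  C gray
    G gray
    G black
    L gray
      L→M: M black — skip
      J gray
        F gray
          F→D: D black — skip
          F→M: M black — skip
        F black
        J→E: E is gray → back edge
Back edge closes the cycle E → C → L → J → E; its vertices are {C, E, J, L}.

C, E, J, L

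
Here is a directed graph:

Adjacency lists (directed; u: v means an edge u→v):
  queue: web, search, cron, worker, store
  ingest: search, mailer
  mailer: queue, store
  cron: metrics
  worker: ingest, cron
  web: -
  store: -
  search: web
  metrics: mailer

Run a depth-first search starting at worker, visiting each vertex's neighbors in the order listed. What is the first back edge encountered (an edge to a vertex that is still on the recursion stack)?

metrics→mailer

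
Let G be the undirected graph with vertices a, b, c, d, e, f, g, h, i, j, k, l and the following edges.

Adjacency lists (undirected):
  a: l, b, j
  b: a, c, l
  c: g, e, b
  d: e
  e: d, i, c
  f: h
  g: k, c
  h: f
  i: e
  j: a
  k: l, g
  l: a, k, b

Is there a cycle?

DFS, tracking each vertex's parent; an edge to a visited non-parent vertex closes a cycle.
Start from c:
visit c (parent –)
  visit g (parent c)
    visit k (parent g)
      visit l (parent k)
        visit a (parent l)
          a–l: parent, skip
          visit b (parent a)
            b–a: parent, skip
            b–c: c visited and ≠ parent → cycle
Cycle: c – g – k – l – a – b – c.

Yes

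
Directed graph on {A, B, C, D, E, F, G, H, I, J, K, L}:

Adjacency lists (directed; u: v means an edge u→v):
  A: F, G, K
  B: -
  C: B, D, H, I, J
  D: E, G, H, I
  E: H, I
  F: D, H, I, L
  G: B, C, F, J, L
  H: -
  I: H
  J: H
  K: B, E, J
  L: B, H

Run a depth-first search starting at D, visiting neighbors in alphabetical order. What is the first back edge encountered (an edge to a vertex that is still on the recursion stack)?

C->D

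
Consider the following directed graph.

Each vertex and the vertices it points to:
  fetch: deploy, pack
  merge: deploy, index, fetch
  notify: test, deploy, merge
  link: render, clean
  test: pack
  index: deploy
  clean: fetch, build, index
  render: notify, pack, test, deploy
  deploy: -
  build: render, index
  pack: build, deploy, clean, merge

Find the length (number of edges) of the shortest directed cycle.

For each vertex v, BFS finds the shortest path from v back to v.
The shortest such closed walk is render → pack → build → render, length 3.

3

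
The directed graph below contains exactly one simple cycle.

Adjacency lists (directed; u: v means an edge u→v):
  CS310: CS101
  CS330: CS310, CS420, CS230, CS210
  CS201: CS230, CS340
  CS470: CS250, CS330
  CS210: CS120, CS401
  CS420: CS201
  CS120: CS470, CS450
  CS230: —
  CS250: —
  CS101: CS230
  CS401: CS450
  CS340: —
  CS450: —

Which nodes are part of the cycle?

CS120, CS210, CS330, CS470

DFS with gray/black marking from CS470:
CS470 gray
  CS250 gray
  CS250 black
  CS330 gray
    CS310 gray
      CS101 gray
        CS230 gray
        CS230 black
      CS101 black
    CS310 black
    CS420 gray
      CS201 gray
        CS201→CS230: CS230 black — skip
        CS340 gray
        CS340 black
      CS201 black
    CS420 black
    CS330→CS230: CS230 black — skip
    CS210 gray
      CS120 gray
        CS120→CS470: CS470 is gray → back edge
Back edge closes the cycle CS470 → CS330 → CS210 → CS120 → CS470; its vertices are {CS120, CS210, CS330, CS470}.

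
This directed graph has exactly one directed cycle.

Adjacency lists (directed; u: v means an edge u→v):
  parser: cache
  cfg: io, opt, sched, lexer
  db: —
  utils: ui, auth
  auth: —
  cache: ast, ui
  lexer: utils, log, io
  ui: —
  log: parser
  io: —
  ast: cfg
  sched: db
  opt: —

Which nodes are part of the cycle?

ast, cfg, log, cache, lexer, parser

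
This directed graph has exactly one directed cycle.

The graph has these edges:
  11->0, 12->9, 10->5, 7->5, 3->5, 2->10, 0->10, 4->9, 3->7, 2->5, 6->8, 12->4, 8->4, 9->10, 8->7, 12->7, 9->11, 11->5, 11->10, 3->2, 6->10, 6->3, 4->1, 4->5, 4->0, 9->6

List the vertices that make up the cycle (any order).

DFS with gray/black marking from 9:
9 gray
  6 gray
    3 gray
      7 gray
        5 gray
        5 black
      7 black
      3→5: 5 black — skip
      2 gray
        10 gray
          10→5: 5 black — skip
        10 black
        2→5: 5 black — skip
      2 black
    3 black
    8 gray
      4 gray
        4→9: 9 is gray → back edge
Back edge closes the cycle 9 → 6 → 8 → 4 → 9; its vertices are {4, 6, 8, 9}.

4, 6, 8, 9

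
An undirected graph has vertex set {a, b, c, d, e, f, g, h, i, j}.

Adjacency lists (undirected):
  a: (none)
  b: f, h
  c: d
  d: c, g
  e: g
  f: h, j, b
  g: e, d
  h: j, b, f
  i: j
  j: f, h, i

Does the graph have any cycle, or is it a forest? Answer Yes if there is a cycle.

DFS, tracking each vertex's parent; an edge to a visited non-parent vertex closes a cycle.
Start from c:
visit c (parent –)
  visit d (parent c)
    d–c: parent, skip
    visit g (parent d)
      visit e (parent g)
        e–g: parent, skip
      g–d: parent, skip
visit a (parent –)
visit b (parent –)
  visit f (parent b)
    visit h (parent f)
      visit j (parent h)
        j–f: f visited and ≠ parent → cycle
Cycle: f – h – j – f.

Yes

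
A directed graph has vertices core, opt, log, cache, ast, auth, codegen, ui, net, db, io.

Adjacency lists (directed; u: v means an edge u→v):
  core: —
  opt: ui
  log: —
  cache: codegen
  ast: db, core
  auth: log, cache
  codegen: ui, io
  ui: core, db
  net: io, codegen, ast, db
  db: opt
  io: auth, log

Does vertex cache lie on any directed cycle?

cache is on a cycle iff cache can reach itself via ≥1 edge.
cache → codegen → io → auth → cache — yes.

Yes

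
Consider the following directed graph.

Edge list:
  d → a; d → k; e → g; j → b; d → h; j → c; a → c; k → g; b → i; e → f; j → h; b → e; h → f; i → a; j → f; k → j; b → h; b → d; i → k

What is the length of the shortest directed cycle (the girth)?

For each vertex v, BFS finds the shortest path from v back to v.
The shortest such closed walk is j → b → d → k → j, length 4.

4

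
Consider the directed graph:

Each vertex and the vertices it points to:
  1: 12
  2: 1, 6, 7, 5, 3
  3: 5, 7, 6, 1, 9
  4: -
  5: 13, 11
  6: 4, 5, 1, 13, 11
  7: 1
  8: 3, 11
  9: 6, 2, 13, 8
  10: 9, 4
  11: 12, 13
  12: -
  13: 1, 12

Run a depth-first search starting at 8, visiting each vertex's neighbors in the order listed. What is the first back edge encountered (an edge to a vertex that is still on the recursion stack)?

DFS from 8 (visiting each vertex's neighbors in the order listed); mark gray on enter, black on exit:
8 gray
  3 gray
    5 gray
      13 gray
        1 gray
          12 gray
          12 black
        1 black
        13→12: 12 black — skip
      13 black
      11 gray
        11→12: 12 black — skip
        11→13: 13 black — skip
      11 black
    5 black
    7 gray
      7→1: 1 black — skip
    7 black
    6 gray
      4 gray
      4 black
      6→5: 5 black — skip
      6→1: 1 black — skip
      6→13: 13 black — skip
      6→11: 11 black — skip
    6 black
    3→1: 1 black — skip
    9 gray
      9→6: 6 black — skip
      2 gray
        2→1: 1 black — skip
        2→6: 6 black — skip
        2→7: 7 black — skip
        2→5: 5 black — skip
        2→3: 3 is gray → back edge
First back edge: 2 → 3.

2->3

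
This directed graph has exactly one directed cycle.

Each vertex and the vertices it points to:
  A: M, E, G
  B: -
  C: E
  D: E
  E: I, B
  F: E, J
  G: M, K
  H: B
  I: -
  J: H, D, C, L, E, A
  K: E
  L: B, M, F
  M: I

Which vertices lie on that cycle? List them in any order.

F, J, L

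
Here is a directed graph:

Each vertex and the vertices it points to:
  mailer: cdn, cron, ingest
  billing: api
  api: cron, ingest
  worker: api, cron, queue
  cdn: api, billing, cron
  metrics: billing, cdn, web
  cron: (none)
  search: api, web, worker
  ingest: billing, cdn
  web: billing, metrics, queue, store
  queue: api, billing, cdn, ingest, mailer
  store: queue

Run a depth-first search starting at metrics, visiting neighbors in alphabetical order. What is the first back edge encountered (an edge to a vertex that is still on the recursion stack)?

ingest->billing

DFS from metrics (visiting neighbors in alphabetical order); mark gray on enter, black on exit:
metrics gray
  billing gray
    api gray
      cron gray
      cron black
      ingest gray
        ingest→billing: billing is gray → back edge
First back edge: ingest → billing.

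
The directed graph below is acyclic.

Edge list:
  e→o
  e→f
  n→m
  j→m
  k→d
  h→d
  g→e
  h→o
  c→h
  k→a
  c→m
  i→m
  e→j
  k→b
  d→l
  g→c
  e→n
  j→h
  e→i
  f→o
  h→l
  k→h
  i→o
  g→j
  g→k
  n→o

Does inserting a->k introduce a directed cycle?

Yes

Adding a→k creates a cycle iff k can already reach a.
Path from k: k → a.
So k → … → a → k is a cycle.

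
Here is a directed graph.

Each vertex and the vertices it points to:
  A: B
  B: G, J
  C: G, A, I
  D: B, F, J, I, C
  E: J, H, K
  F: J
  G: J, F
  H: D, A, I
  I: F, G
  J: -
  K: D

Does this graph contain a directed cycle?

No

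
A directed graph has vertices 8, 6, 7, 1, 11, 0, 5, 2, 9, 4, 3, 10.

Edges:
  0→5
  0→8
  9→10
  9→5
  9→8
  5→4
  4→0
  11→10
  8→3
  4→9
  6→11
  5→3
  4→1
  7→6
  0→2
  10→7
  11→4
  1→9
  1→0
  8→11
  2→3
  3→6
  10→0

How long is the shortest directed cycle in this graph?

3

For each vertex v, BFS finds the shortest path from v back to v.
The shortest such closed walk is 4 → 0 → 5 → 4, length 3.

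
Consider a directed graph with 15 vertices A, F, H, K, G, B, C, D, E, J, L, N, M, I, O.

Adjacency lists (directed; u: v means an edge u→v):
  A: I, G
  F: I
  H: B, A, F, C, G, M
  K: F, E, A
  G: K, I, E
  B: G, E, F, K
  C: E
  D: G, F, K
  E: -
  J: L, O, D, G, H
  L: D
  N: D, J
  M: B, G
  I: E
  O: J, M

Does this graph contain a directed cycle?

Yes

DFS with white/gray/black marking, starting from I:
I gray
  E gray
  E black
I black
A gray
  A→I: I black — skip
  G gray
    K gray
      F gray
        F→I: I black — skip
      F black
      K→E: E black — skip
      K→A: A is gray → back edge
Back edge found, so a cycle exists: A → G → K → A.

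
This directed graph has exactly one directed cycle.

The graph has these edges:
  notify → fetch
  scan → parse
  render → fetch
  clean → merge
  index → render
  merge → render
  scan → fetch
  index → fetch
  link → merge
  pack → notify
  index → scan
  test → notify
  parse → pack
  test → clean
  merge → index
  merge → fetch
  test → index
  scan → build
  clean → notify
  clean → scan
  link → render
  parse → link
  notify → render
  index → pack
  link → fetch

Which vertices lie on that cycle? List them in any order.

link, scan, index, merge, parse

DFS with gray/black marking from index:
index gray
  pack gray
    notify gray
      render gray
        fetch gray
        fetch black
      render black
      notify→fetch: fetch black — skip
    notify black
  pack black
  index→fetch: fetch black — skip
  index→render: render black — skip
  scan gray
    build gray
    build black
    scan→fetch: fetch black — skip
    parse gray
      link gray
        link→fetch: fetch black — skip
        merge gray
          merge→render: render black — skip
          merge→index: index is gray → back edge
Back edge closes the cycle index → scan → parse → link → merge → index; its vertices are {link, scan, index, merge, parse}.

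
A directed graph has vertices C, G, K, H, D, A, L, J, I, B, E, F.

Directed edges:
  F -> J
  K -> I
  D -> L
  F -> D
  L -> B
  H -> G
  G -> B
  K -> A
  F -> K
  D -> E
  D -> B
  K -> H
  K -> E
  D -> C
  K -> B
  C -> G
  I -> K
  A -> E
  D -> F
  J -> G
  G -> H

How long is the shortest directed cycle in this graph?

2

For each vertex v, BFS finds the shortest path from v back to v.
The shortest such closed walk is D → F → D, length 2.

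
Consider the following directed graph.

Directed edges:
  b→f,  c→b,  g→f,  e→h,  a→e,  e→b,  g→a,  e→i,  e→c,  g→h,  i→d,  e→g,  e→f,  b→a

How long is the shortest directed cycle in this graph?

3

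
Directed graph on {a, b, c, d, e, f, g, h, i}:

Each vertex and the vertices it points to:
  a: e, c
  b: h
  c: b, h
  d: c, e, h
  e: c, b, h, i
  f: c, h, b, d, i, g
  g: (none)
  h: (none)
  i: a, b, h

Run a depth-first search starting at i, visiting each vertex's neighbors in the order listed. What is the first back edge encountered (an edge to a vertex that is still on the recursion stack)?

e→i

DFS from i (visiting each vertex's neighbors in the order listed); mark gray on enter, black on exit:
i gray
  a gray
    e gray
      c gray
        b gray
          h gray
          h black
        b black
        c→h: h black — skip
      c black
      e→b: b black — skip
      e→h: h black — skip
      e→i: i is gray → back edge
First back edge: e → i.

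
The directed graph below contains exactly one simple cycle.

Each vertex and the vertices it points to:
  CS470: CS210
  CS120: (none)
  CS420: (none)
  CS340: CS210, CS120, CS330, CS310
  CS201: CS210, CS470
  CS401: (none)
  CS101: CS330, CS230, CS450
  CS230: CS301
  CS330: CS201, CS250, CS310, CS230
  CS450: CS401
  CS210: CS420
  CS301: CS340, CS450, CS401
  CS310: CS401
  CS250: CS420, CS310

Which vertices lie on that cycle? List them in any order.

CS230, CS301, CS330, CS340

DFS with gray/black marking from CS330:
CS330 gray
  CS201 gray
    CS210 gray
      CS420 gray
      CS420 black
    CS210 black
    CS470 gray
      CS470→CS210: CS210 black — skip
    CS470 black
  CS201 black
  CS250 gray
    CS250→CS420: CS420 black — skip
    CS310 gray
      CS401 gray
      CS401 black
    CS310 black
  CS250 black
  CS330→CS310: CS310 black — skip
  CS230 gray
    CS301 gray
      CS340 gray
        CS340→CS210: CS210 black — skip
        CS120 gray
        CS120 black
        CS340→CS330: CS330 is gray → back edge
Back edge closes the cycle CS330 → CS230 → CS301 → CS340 → CS330; its vertices are {CS230, CS301, CS330, CS340}.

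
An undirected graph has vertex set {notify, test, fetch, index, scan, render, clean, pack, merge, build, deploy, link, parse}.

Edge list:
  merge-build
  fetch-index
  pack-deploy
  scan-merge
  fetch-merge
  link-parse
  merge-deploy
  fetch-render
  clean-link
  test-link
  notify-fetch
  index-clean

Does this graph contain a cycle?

No

DFS, tracking each vertex's parent; an edge to a visited non-parent vertex closes a cycle.
Start from parse:
visit parse (parent –)
  visit link (parent parse)
    visit test (parent link)
      test–link: parent, skip
    link–parse: parent, skip
    visit clean (parent link)
      clean–link: parent, skip
      visit index (parent clean)
        visit fetch (parent index)
          visit merge (parent fetch)
            visit deploy (parent merge)
              visit pack (parent deploy)
                pack–deploy: parent, skip
              deploy–merge: parent, skip
            visit scan (parent merge)
              scan–merge: parent, skip
            visit build (parent merge)
              build–merge: parent, skip
            merge–fetch: parent, skip
          fetch–index: parent, skip
          visit render (parent fetch)
            render–fetch: parent, skip
          visit notify (parent fetch)
            notify–fetch: parent, skip
        index–clean: parent, skip
No non-parent visited neighbor found — the graph is a forest.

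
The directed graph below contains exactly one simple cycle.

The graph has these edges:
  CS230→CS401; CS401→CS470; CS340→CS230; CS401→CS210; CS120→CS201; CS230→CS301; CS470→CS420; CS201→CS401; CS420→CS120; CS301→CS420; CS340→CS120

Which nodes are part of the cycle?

CS120, CS201, CS401, CS420, CS470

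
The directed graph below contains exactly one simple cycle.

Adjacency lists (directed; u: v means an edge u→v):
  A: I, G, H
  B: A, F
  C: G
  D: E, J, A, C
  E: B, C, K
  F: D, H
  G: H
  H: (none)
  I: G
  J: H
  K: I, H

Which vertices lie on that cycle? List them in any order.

DFS with gray/black marking from D:
D gray
  E gray
    B gray
      A gray
        I gray
          G gray
            H gray
            H black
          G black
        I black
        A→G: G black — skip
        A→H: H black — skip
      A black
      F gray
        F→D: D is gray → back edge
Back edge closes the cycle D → E → B → F → D; its vertices are {B, D, E, F}.

B, D, E, F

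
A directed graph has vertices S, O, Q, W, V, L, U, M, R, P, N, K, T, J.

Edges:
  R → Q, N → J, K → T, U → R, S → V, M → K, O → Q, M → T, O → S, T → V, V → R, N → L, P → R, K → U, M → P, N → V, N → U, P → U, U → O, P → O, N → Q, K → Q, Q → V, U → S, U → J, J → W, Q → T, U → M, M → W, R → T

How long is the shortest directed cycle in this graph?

3

For each vertex v, BFS finds the shortest path from v back to v.
The shortest such closed walk is U → M → P → U, length 3.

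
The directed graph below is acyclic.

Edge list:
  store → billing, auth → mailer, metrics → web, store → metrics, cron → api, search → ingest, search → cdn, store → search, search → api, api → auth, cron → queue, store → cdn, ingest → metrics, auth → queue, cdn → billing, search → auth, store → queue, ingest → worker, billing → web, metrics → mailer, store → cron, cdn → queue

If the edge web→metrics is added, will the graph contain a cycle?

Yes

Adding web→metrics creates a cycle iff metrics can already reach web.
Path from metrics: metrics → web.
So metrics → … → web → metrics is a cycle.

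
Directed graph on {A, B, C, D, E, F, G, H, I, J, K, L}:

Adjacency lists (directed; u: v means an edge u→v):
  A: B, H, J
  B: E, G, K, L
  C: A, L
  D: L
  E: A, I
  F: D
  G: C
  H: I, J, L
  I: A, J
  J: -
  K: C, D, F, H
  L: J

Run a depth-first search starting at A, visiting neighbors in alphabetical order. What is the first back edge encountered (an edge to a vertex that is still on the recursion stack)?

E→A

DFS from A (visiting neighbors in alphabetical order); mark gray on enter, black on exit:
A gray
  B gray
    E gray
      E→A: A is gray → back edge
First back edge: E → A.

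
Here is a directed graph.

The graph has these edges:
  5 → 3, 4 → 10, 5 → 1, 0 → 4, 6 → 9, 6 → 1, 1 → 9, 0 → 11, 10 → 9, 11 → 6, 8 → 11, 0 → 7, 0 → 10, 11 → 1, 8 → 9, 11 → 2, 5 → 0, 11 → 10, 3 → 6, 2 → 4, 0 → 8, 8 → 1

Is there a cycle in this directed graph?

DFS with white/gray/black marking, starting from 7:
7 gray
7 black
0 gray
  11 gray
    6 gray
      9 gray
      9 black
      1 gray
        1→9: 9 black — skip
      1 black
    6 black
    11→1: 1 black — skip
    10 gray
      10→9: 9 black — skip
    10 black
    2 gray
      4 gray
        4→10: 10 black — skip
      4 black
    2 black
  11 black
  0→10: 10 black — skip
  0→7: 7 black — skip
  8 gray
    8→1: 1 black — skip
    8→9: 9 black — skip
    8→11: 11 black — skip
  8 black
  0→4: 4 black — skip
0 black
3 gray
  3→6: 6 black — skip
3 black
5 gray
  5→0: 0 black — skip
  5→1: 1 black — skip
  5→3: 3 black — skip
5 black
Every edge goes to a white or black vertex — no back edge, so the graph is acyclic.

No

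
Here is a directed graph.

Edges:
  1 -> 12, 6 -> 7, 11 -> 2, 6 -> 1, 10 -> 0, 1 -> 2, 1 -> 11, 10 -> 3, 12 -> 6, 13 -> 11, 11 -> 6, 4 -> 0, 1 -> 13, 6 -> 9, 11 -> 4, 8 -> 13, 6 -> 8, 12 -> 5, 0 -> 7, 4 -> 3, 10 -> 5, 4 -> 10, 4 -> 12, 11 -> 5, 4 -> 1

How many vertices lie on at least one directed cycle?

A vertex is on a directed cycle iff it belongs to a strongly connected component of size ≥ 2 (or has a self-loop).
The vertices on cycles are {1, 4, 6, 8, 11, 12, 13} — 7 in total.

7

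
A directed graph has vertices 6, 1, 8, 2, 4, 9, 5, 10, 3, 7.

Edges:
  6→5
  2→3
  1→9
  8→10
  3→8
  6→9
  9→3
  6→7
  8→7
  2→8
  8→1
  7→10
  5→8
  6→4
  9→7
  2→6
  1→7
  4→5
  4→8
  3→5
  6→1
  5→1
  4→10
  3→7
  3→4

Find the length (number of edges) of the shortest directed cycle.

For each vertex v, BFS finds the shortest path from v back to v.
The shortest such closed walk is 3 → 8 → 1 → 9 → 3, length 4.

4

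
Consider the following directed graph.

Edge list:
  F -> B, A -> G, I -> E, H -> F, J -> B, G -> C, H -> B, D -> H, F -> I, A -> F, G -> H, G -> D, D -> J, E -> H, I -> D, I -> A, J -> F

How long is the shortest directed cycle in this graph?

For each vertex v, BFS finds the shortest path from v back to v.
The shortest such closed walk is I → A → F → I, length 3.

3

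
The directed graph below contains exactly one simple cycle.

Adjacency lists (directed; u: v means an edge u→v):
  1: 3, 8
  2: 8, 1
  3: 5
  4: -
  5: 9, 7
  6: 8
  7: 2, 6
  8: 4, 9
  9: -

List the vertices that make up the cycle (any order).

DFS with gray/black marking from 7:
7 gray
  2 gray
    8 gray
      4 gray
      4 black
      9 gray
      9 black
    8 black
    1 gray
      3 gray
        5 gray
          5→9: 9 black — skip
          5→7: 7 is gray → back edge
Back edge closes the cycle 7 → 2 → 1 → 3 → 5 → 7; its vertices are {1, 2, 3, 5, 7}.

1, 2, 3, 5, 7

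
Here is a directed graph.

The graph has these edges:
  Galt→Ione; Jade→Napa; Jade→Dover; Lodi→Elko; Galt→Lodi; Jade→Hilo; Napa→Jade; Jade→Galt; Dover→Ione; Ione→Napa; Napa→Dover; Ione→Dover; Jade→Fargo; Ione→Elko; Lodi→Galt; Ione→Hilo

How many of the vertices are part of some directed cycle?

6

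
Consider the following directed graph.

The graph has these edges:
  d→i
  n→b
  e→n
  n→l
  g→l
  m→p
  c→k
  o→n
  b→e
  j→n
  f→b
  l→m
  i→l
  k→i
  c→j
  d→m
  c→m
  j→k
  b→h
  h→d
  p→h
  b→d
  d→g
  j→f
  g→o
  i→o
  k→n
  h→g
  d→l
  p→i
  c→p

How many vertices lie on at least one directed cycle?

A vertex is on a directed cycle iff it belongs to a strongly connected component of size ≥ 2 (or has a self-loop).
The vertices on cycles are {b, d, e, g, h, i, l, m, n, o, p} — 11 in total.

11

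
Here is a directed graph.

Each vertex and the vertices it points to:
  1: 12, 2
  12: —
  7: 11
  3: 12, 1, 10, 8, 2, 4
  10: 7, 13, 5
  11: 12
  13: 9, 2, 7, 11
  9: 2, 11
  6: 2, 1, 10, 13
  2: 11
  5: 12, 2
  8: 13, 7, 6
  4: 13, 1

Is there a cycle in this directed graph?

No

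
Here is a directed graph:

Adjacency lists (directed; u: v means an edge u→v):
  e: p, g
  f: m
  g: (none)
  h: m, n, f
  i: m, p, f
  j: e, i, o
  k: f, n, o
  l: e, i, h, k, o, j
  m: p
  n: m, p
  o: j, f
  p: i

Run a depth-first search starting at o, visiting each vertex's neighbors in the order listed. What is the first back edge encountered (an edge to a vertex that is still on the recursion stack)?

DFS from o (visiting each vertex's neighbors in the order listed); mark gray on enter, black on exit:
o gray
  j gray
    e gray
      p gray
        i gray
          m gray
            m→p: p is gray → back edge
First back edge: m → p.

m->p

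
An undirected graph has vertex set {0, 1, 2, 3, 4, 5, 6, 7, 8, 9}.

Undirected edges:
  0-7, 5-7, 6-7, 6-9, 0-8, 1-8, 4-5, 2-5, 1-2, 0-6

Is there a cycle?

Yes

DFS, tracking each vertex's parent; an edge to a visited non-parent vertex closes a cycle.
Start from 2:
visit 2 (parent –)
  visit 5 (parent 2)
    visit 4 (parent 5)
      4–5: parent, skip
    visit 7 (parent 5)
      visit 0 (parent 7)
        visit 8 (parent 0)
          visit 1 (parent 8)
            1–8: parent, skip
            1–2: 2 visited and ≠ parent → cycle
Cycle: 2 – 5 – 7 – 0 – 8 – 1 – 2.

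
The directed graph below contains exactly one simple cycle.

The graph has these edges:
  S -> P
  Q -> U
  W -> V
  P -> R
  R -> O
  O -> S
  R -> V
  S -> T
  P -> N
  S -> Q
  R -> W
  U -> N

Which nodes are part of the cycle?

DFS with gray/black marking from O:
O gray
  S gray
    T gray
    T black
    P gray
      R gray
        R→O: O is gray → back edge
Back edge closes the cycle O → S → P → R → O; its vertices are {O, P, R, S}.

O, P, R, S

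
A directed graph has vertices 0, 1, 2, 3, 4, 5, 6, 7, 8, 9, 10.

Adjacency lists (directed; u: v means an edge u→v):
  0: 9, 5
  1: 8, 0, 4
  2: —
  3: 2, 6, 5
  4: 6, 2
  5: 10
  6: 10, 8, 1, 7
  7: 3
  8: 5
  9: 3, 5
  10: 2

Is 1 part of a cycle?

Yes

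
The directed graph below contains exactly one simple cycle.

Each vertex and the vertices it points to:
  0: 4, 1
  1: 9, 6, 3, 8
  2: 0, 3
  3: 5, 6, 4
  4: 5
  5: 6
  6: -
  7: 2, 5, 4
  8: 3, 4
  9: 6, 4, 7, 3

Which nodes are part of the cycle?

0, 1, 2, 7, 9

DFS with gray/black marking from 1:
1 gray
  9 gray
    6 gray
    6 black
    4 gray
      5 gray
        5→6: 6 black — skip
      5 black
    4 black
    7 gray
      2 gray
        0 gray
          0→4: 4 black — skip
          0→1: 1 is gray → back edge
Back edge closes the cycle 1 → 9 → 7 → 2 → 0 → 1; its vertices are {0, 1, 2, 7, 9}.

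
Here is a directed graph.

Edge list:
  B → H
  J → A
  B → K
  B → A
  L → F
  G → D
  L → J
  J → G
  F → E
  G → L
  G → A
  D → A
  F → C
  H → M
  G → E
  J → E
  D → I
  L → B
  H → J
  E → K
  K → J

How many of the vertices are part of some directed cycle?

8

A vertex is on a directed cycle iff it belongs to a strongly connected component of size ≥ 2 (or has a self-loop).
The vertices on cycles are {B, E, F, G, H, J, K, L} — 8 in total.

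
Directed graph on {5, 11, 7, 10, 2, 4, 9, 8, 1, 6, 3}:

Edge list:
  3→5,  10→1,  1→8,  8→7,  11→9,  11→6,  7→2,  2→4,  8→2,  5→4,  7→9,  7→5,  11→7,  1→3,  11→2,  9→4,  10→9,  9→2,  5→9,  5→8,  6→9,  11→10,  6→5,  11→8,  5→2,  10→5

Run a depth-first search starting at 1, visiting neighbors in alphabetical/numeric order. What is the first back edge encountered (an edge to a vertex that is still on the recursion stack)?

DFS from 1 (visiting neighbors in alphabetical/numeric order); mark gray on enter, black on exit:
1 gray
  3 gray
    5 gray
      2 gray
        4 gray
        4 black
      2 black
      5→4: 4 black — skip
      8 gray
        8→2: 2 black — skip
        7 gray
          7→2: 2 black — skip
          7→5: 5 is gray → back edge
First back edge: 7 → 5.

7->5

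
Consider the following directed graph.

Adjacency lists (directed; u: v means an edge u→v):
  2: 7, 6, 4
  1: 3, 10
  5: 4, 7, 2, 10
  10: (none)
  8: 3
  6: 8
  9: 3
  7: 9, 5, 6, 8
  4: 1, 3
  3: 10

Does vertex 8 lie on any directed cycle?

8 lies on a cycle iff there is a path from 8 back to itself.
Exploring from 8, it never reaches itself; equivalently, its strongly connected component is a singleton.

No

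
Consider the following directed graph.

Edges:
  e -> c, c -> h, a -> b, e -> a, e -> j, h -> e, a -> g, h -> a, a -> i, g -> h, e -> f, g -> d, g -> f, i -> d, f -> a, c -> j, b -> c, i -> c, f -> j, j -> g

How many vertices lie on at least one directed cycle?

A vertex is on a directed cycle iff it belongs to a strongly connected component of size ≥ 2 (or has a self-loop).
The vertices on cycles are {a, b, c, e, f, g, h, i, j} — 9 in total.

9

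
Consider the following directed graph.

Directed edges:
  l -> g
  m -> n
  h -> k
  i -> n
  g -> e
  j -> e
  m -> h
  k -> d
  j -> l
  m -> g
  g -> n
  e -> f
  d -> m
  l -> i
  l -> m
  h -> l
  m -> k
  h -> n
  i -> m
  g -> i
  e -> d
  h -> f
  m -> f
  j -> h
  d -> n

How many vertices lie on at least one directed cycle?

8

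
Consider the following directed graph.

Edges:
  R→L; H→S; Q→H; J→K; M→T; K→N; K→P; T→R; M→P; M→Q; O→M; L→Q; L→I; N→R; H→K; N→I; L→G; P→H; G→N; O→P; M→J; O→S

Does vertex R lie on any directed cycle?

Yes

R is on a cycle iff R can reach itself via ≥1 edge.
R → L → G → N → R — yes.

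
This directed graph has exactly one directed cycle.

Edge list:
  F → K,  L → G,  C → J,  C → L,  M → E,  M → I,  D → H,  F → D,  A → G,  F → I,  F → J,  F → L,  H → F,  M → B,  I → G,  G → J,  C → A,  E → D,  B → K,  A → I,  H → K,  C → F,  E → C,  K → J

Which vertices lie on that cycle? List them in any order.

D, F, H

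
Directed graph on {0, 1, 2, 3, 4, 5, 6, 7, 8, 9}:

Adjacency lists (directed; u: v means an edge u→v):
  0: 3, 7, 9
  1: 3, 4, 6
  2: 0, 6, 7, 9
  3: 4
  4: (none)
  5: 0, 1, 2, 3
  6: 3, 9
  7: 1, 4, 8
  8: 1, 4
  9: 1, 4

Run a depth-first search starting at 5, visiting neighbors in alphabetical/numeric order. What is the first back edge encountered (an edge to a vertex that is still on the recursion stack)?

9→1

DFS from 5 (visiting neighbors in alphabetical/numeric order); mark gray on enter, black on exit:
5 gray
  0 gray
    3 gray
      4 gray
      4 black
    3 black
    7 gray
      1 gray
        1→3: 3 black — skip
        1→4: 4 black — skip
        6 gray
          6→3: 3 black — skip
          9 gray
            9→1: 1 is gray → back edge
First back edge: 9 → 1.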